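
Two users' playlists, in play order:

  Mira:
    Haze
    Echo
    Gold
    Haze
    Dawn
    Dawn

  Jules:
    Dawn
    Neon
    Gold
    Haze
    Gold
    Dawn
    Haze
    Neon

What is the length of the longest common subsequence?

3

Pick Haze at Mira[1]=Jules[4] → Gold at Mira[3]=Jules[5] → Haze at Mira[4]=Jules[7]; all 3 songs appear in both, in order. dp[6][8] = 3 confirms this is the maximum.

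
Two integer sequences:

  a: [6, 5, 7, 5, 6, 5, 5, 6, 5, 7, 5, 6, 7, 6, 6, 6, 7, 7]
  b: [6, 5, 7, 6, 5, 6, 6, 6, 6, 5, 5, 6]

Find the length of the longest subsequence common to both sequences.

Pick 6 [1,1] → 5 [2,2] → 7 [3,3] → 6 [5,4] → 5 [7,5] → 6 [8,6] → 6 [12,7] → 6 [14,8] → 6 [15,9] → 6 [16,12]; all 10 values appear in both, in order, and the DP table's final entry dp[18][12] is also 10, so no common subsequence is longer.

10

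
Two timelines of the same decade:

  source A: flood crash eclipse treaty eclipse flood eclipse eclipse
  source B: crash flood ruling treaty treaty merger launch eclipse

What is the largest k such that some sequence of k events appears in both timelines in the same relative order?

3

Taking flood [1,2], then treaty [4,5], then eclipse [8,8] gives a common subsequence of length 3. dp[8][8] = 3 confirms this is the maximum.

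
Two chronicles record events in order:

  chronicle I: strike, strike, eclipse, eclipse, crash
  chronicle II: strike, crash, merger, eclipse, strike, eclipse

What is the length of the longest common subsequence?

3

Pick strike (chronicle I #1, chronicle II #1), then strike (chronicle I #2, chronicle II #5), then eclipse (chronicle I #4, chronicle II #6); all 3 events appear in both, in order, and the DP table's final entry dp[5][6] is also 3, so no common subsequence is longer.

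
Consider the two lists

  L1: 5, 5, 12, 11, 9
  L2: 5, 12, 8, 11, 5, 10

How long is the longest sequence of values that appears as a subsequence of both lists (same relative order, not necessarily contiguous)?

Match 5 (L1 #2, L2 #1) → 12 (L1 #3, L2 #2) → 11 (L1 #4, L2 #4) — 3 values in the same relative order in both. Since dp[5][6] = 3, nothing longer is possible.

3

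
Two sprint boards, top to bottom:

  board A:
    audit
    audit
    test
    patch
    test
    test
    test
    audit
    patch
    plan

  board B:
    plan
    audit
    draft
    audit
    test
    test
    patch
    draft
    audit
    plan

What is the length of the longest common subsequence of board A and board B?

6

Taking audit (board A #1, board B #2) → audit (board A #2, board B #4) → test (board A #3, board B #6) → patch (board A #4, board B #7) → audit (board A #8, board B #9) → plan (board A #10, board B #10) gives a common subsequence of length 6. Since dp[10][10] = 6, nothing longer is possible.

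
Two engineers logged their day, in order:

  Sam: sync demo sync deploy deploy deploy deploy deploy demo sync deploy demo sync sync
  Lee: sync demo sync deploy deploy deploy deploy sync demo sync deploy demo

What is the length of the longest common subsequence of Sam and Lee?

Pick sync [1,1]; then demo [2,2]; then sync [3,3]; then deploy [4,4]; then deploy [5,5]; then deploy [6,6]; then deploy [7,7]; then demo [9,9]; then sync [10,10]; then deploy [11,11]; then demo [12,12]; all 11 tasks appear in both, in order, and the DP table's final entry dp[14][12] is also 11, so no common subsequence is longer.

11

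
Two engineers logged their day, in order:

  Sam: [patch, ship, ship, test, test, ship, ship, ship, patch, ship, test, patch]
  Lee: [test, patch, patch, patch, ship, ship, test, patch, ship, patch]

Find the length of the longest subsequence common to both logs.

Match patch at Sam[1]=Lee[4], ship at Sam[2]=Lee[5], ship at Sam[3]=Lee[6], test at Sam[5]=Lee[7], patch at Sam[9]=Lee[8], ship at Sam[10]=Lee[9], patch at Sam[12]=Lee[10] — 7 tasks in the same relative order in both. Since dp[12][10] = 7, nothing longer is possible.

7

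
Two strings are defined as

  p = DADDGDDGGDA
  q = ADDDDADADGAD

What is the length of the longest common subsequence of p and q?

Pick D at p[1]=q[3], D at p[3]=q[4], D at p[4]=q[5], D at p[6]=q[7], D at p[7]=q[9], G at p[8]=q[10], D at p[10]=q[12]; all 7 characters appear in both, in order. The LCS DP gives dp[11][12] = 7, so this is optimal.

7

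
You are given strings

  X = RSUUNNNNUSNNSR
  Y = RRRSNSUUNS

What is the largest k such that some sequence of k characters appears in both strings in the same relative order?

Pick R at X[1]=Y[3]; then S at X[2]=Y[6]; then U at X[4]=Y[7]; then U at X[9]=Y[8]; then N at X[12]=Y[9]; then S at X[13]=Y[10]; all 6 characters appear in both, in order. Since dp[14][10] = 6, nothing longer is possible.

6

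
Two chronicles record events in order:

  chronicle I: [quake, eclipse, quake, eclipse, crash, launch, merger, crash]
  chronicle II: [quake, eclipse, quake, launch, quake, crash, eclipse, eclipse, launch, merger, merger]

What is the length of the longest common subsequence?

One common subsequence of length 6: quake (chronicle I #1, chronicle II #1); then eclipse (chronicle I #2, chronicle II #2); then quake (chronicle I #3, chronicle II #5); then eclipse (chronicle I #4, chronicle II #8); then launch (chronicle I #6, chronicle II #9); then merger (chronicle I #7, chronicle II #11). Since dp[8][11] = 6, nothing longer is possible.

6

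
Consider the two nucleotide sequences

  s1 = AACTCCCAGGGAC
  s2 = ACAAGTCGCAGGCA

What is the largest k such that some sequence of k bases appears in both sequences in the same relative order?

Match A at s1[1]=s2[3]; then A at s1[2]=s2[4]; then T at s1[4]=s2[6]; then C at s1[5]=s2[7]; then C at s1[7]=s2[9]; then A at s1[8]=s2[10]; then G at s1[9]=s2[11]; then G at s1[10]=s2[12]; then A at s1[12]=s2[14] — 9 bases in the same relative order in both. Since dp[13][14] = 9, nothing longer is possible.

9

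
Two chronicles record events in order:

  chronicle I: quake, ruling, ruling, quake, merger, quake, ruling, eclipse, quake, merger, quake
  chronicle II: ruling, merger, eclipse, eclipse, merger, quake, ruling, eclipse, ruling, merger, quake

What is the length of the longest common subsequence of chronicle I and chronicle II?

7

Pick ruling (chronicle I #2, chronicle II #1), merger (chronicle I #5, chronicle II #5), quake (chronicle I #6, chronicle II #6), ruling (chronicle I #7, chronicle II #7), eclipse (chronicle I #8, chronicle II #8), merger (chronicle I #10, chronicle II #10), quake (chronicle I #11, chronicle II #11); all 7 events appear in both, in order. dp[11][11] = 7 confirms this is the maximum.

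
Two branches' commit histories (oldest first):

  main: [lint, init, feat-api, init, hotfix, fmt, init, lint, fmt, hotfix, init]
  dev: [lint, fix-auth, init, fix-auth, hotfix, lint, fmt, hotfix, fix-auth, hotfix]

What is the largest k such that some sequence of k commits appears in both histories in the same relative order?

Taking lint (main #1, dev #1); then init (main #2, dev #3); then hotfix (main #5, dev #5); then lint (main #8, dev #6); then fmt (main #9, dev #7); then hotfix (main #10, dev #10) gives a common subsequence of length 6. Since dp[11][10] = 6, nothing longer is possible.

6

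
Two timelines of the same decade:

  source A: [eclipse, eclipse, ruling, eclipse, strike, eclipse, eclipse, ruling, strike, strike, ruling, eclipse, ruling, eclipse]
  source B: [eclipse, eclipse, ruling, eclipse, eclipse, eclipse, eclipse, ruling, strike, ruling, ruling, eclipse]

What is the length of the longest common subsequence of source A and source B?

Taking eclipse (source A #1, source B #1), eclipse (source A #2, source B #2), ruling (source A #3, source B #3), eclipse (source A #4, source B #5), eclipse (source A #6, source B #6), eclipse (source A #7, source B #7), ruling (source A #8, source B #8), strike (source A #10, source B #9), ruling (source A #11, source B #10), ruling (source A #13, source B #11), eclipse (source A #14, source B #12) gives a common subsequence of length 11, and the DP table's final entry dp[14][12] is also 11, so no common subsequence is longer.

11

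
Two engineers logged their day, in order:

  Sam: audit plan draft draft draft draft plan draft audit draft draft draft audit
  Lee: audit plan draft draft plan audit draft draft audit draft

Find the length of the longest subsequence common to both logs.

9

One common subsequence of length 9: audit (Sam #1, Lee #1) → plan (Sam #2, Lee #2) → draft (Sam #5, Lee #3) → draft (Sam #6, Lee #4) → plan (Sam #7, Lee #5) → audit (Sam #9, Lee #6) → draft (Sam #10, Lee #7) → draft (Sam #11, Lee #8) → draft (Sam #12, Lee #10). The LCS DP gives dp[13][10] = 9, so this is optimal.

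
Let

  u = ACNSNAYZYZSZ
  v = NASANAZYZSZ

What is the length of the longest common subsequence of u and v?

9

Let dp[i][j] be the LCS length of the first i characters of u and the first j characters of v. dp[i][j] = dp[i-1][j-1]+1 when the i-th and j-th characters match, else max(dp[i-1][j], dp[i][j-1]).
    ·  N  A  S  A  N  A  Z  Y  Z  S  Z
 ·  0  0  0  0  0  0  0  0  0  0  0  0
 A  0  0  1  1  1  1  1  1  1  1  1  1
 C  0  0  1  1  1  1  1  1  1  1  1  1
 N  0  1  1  1  1  2  2  2  2  2  2  2
 S  0  1  1  2  2  2  2  2  2  2  3  3
 N  0  1  1  2  2  3  3  3  3  3  3  3
 A  0  1  2  2  3  3  4  4  4  4  4  4
 Y  0  1  2  2  3  3  4  4  5  5  5  5
 Z  0  1  2  2  3  3  4  5  5  6  6  6
 Y  0  1  2  2  3  3  4  5  6  6  6  6
 Z  0  1  2  2  3  3  4  5  6  7  7  7
 S  0  1  2  3  3  3  4  5  6  7  8  8
 Z  0  1  2  3  3  3  4  5  6  7  8  9
dp[12][11] = 9. One LCS (by backtracking along matches): ASNAZYZSZ.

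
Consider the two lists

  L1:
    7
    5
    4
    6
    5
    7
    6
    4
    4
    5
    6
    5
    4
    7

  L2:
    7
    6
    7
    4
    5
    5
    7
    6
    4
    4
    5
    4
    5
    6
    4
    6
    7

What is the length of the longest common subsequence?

11

One common subsequence of length 11: 7 at L1[1]=L2[3], 5 at L1[2]=L2[5], 5 at L1[5]=L2[6], 7 at L1[6]=L2[7], 6 at L1[7]=L2[8], 4 at L1[8]=L2[10], 4 at L1[9]=L2[12], 5 at L1[10]=L2[13], 6 at L1[11]=L2[14], 4 at L1[13]=L2[15], 7 at L1[14]=L2[17], and the DP table's final entry dp[14][17] is also 11, so no common subsequence is longer.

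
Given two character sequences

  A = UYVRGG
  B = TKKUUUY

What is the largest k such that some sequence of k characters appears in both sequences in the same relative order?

One common subsequence of length 2: U at A[1]=B[6], then Y at A[2]=B[7], and the DP table's final entry dp[6][7] is also 2, so no common subsequence is longer.

2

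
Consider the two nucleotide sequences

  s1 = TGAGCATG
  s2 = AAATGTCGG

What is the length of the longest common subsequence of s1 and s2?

Let dp[i][j] be the LCS length of the first i bases of s1 and the first j bases of s2. dp[i][j] = dp[i-1][j-1]+1 when the i-th and j-th bases match, else max(dp[i-1][j], dp[i][j-1]).
    ·  A  A  A  T  G  T  C  G  G
 ·  0  0  0  0  0  0  0  0  0  0
 T  0  0  0  0  1  1  1  1  1  1
 G  0  0  0  0  1  2  2  2  2  2
 A  0  1  1  1  1  2  2  2  2  2
 G  0  1  1  1  1  2  2  2  3  3
 C  0  1  1  1  1  2  2  3  3  3
 A  0  1  2  2  2  2  2  3  3  3
 T  0  1  2  2  3  3  3  3  3  3
 G  0  1  2  2  3  4  4  4  4  4
dp[8][9] = 4. One LCS (by backtracking along matches): TGGG.

4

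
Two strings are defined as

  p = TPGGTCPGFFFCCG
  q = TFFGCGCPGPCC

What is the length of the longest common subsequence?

8

Match T [1,1], G [3,4], G [4,6], C [6,7], P [7,8], G [8,9], C [12,11], C [13,12] — 8 characters in the same relative order in both. The LCS DP gives dp[14][12] = 8, so this is optimal.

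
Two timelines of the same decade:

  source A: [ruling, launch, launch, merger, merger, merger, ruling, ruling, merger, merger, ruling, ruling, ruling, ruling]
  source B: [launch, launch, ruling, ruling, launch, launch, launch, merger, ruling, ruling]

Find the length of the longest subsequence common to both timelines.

7

Pick launch [2,1], then launch [3,2], then ruling [7,3], then ruling [8,4], then merger [10,8], then ruling [13,9], then ruling [14,10]; all 7 events appear in both, in order, and the DP table's final entry dp[14][10] is also 7, so no common subsequence is longer.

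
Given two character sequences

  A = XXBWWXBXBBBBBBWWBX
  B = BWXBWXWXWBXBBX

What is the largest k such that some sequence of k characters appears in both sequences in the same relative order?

10

Pick X (A #2, B #3), B (A #3, B #4), W (A #4, B #5), W (A #5, B #7), X (A #6, B #8), B (A #7, B #10), X (A #8, B #11), B (A #14, B #12), B (A #17, B #13), X (A #18, B #14); all 10 characters appear in both, in order, and the DP table's final entry dp[18][14] is also 10, so no common subsequence is longer.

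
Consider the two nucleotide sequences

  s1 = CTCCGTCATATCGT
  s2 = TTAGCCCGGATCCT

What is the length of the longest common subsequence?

One common subsequence of length 8: C at s1[1]=s2[5], C at s1[3]=s2[6], C at s1[4]=s2[7], G at s1[5]=s2[9], T at s1[6]=s2[11], C at s1[7]=s2[12], C at s1[12]=s2[13], T at s1[14]=s2[14]. dp[14][14] = 8 confirms this is the maximum.

8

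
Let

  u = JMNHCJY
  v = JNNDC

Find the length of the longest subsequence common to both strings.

3

Let dp[i][j] be the LCS length of the first i characters of u and the first j characters of v. dp[i][j] = dp[i-1][j-1]+1 when the i-th and j-th characters match, else max(dp[i-1][j], dp[i][j-1]).
    ·  J  N  N  D  C
 ·  0  0  0  0  0  0
 J  0  1  1  1  1  1
 M  0  1  1  1  1  1
 N  0  1  2  2  2  2
 H  0  1  2  2  2  2
 C  0  1  2  2  2  3
 J  0  1  2  2  2  3
 Y  0  1  2  2  2  3
dp[7][5] = 3. One LCS (by backtracking along matches): JNC.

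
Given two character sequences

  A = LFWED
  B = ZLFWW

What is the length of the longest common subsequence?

3

Taking L [1,2] → F [2,3] → W [3,5] gives a common subsequence of length 3. Since dp[5][5] = 3, nothing longer is possible.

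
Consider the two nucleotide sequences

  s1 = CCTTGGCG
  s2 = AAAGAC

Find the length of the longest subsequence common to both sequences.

Pick G [5,4]; then C [7,6]; all 2 bases appear in both, in order, and the DP table's final entry dp[8][6] is also 2, so no common subsequence is longer.

2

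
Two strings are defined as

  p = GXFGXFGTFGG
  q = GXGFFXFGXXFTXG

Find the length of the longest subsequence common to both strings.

One common subsequence of length 8: G [1,3], X [2,6], F [3,7], G [4,8], X [5,10], F [6,11], T [8,12], G [11,14], and the DP table's final entry dp[11][14] is also 8, so no common subsequence is longer.

8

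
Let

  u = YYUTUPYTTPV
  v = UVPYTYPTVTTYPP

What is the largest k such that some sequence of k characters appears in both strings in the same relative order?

Match Y [1,4]; then Y [2,6]; then T [4,8]; then T [8,10]; then T [9,11]; then P [10,14] — 6 characters in the same relative order in both. The LCS DP gives dp[11][14] = 6, so this is optimal.

6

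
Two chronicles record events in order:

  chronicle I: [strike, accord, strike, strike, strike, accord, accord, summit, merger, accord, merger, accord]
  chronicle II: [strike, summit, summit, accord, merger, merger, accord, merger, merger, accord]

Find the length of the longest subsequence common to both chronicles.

One common subsequence of length 6: strike [1,1] → accord [2,4] → accord [7,7] → merger [9,8] → merger [11,9] → accord [12,10]. Since dp[12][10] = 6, nothing longer is possible.

6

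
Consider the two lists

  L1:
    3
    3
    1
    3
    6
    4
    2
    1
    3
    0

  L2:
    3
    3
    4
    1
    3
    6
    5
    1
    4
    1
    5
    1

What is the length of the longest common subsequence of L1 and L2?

7

Let dp[i][j] be the LCS length of the first i values of L1 and the first j values of L2. dp[i][j] = dp[i-1][j-1]+1 when the i-th and j-th values match, else max(dp[i-1][j], dp[i][j-1]).
    ·  3  3  4  1  3  6  5  1  4  1  5  1
 ·  0  0  0  0  0  0  0  0  0  0  0  0  0
 3  0  1  1  1  1  1  1  1  1  1  1  1  1
 3  0  1  2  2  2  2  2  2  2  2  2  2  2
 1  0  1  2  2  3  3  3  3  3  3  3  3  3
 3  0  1  2  2  3  4  4  4  4  4  4  4  4
 6  0  1  2  2  3  4  5  5  5  5  5  5  5
 4  0  1  2  3  3  4  5  5  5  6  6  6  6
 2  0  1  2  3  3  4  5  5  5  6  6  6  6
 1  0  1  2  3  4  4  5  5  6  6  7  7  7
 3  0  1  2  3  4  5  5  5  6  6  7  7  7
 0  0  1  2  3  4  5  5  5  6  6  7  7  7
dp[10][12] = 7. One LCS (by backtracking along matches): 3, 3, 1, 3, 6, 4, 1.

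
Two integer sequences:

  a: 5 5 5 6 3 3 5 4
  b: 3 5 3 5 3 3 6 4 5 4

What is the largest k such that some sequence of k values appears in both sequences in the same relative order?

6

Pick 5 (a #1, b #2), then 5 (a #3, b #4), then 3 (a #5, b #5), then 3 (a #6, b #6), then 5 (a #7, b #9), then 4 (a #8, b #10); all 6 values appear in both, in order. dp[8][10] = 6 confirms this is the maximum.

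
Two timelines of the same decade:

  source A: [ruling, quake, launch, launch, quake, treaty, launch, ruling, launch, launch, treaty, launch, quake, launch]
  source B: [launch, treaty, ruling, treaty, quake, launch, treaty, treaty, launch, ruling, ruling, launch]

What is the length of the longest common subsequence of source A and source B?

Pick ruling at source A[1]=source B[3], then quake at source A[2]=source B[5], then launch at source A[3]=source B[6], then treaty at source A[6]=source B[8], then launch at source A[7]=source B[9], then ruling at source A[8]=source B[11], then launch at source A[14]=source B[12]; all 7 events appear in both, in order. The LCS DP gives dp[14][12] = 7, so this is optimal.

7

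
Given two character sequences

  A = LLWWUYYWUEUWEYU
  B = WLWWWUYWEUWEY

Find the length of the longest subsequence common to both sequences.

Taking L (A #1, B #2) → W (A #3, B #4) → W (A #4, B #5) → U (A #5, B #6) → Y (A #7, B #7) → W (A #8, B #8) → E (A #10, B #9) → U (A #11, B #10) → W (A #12, B #11) → E (A #13, B #12) → Y (A #14, B #13) gives a common subsequence of length 11. Since dp[15][13] = 11, nothing longer is possible.

11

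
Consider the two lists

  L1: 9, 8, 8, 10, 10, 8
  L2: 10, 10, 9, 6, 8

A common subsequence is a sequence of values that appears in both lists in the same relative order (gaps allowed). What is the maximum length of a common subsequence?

Let dp[i][j] be the LCS length of the first i values of L1 and the first j values of L2. dp[i][j] = dp[i-1][j-1]+1 when the i-th and j-th values match, else max(dp[i-1][j], dp[i][j-1]).
    · 10 10  9  6  8
 ·  0  0  0  0  0  0
 9  0  0  0  1  1  1
 8  0  0  0  1  1  2
 8  0  0  0  1  1  2
10  0  1  1  1  1  2
10  0  1  2  2  2  2
 8  0  1  2  2  2  3
dp[6][5] = 3. One LCS (by backtracking along matches): 10, 10, 8.

3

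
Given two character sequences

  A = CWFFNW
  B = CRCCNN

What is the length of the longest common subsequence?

2

Pick C at A[1]=B[4] → N at A[5]=B[6]; all 2 characters appear in both, in order, and the DP table's final entry dp[6][6] is also 2, so no common subsequence is longer.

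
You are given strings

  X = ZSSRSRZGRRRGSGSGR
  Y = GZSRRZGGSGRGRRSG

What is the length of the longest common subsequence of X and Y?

One common subsequence of length 11: Z [1,2] → S [3,3] → R [4,4] → R [6,5] → Z [7,6] → G [8,10] → R [9,11] → R [10,13] → R [11,14] → S [15,15] → G [16,16]. The LCS DP gives dp[17][16] = 11, so this is optimal.

11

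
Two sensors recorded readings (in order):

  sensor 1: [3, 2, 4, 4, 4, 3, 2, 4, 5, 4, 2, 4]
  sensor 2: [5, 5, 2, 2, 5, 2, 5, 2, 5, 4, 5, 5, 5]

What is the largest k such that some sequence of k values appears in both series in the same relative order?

Pick 2 [2,4] → 2 [7,6] → 5 [9,7] → 2 [11,8] → 4 [12,10]; all 5 values appear in both, in order. Since dp[12][13] = 5, nothing longer is possible.

5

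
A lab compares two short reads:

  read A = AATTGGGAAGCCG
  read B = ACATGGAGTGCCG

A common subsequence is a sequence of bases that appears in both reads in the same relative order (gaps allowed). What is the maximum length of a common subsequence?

Pick A [1,1], A [2,3], T [4,4], G [5,5], G [6,6], G [7,8], G [10,10], C [11,11], C [12,12], G [13,13]; all 10 bases appear in both, in order. Since dp[13][13] = 10, nothing longer is possible.

10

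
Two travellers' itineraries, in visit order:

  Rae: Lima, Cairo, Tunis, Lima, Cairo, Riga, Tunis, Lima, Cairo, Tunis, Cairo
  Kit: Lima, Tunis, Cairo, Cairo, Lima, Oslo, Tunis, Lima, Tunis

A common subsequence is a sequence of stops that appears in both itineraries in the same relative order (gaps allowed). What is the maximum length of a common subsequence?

One common subsequence of length 6: Lima (Rae #1, Kit #1) → Cairo (Rae #2, Kit #4) → Lima (Rae #4, Kit #5) → Tunis (Rae #7, Kit #7) → Lima (Rae #8, Kit #8) → Tunis (Rae #10, Kit #9). The LCS DP gives dp[11][9] = 6, so this is optimal.

6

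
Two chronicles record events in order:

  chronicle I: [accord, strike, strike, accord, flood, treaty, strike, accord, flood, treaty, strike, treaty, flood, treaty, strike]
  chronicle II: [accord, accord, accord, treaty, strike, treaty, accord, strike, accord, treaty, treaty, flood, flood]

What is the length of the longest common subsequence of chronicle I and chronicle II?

Match accord [1,3], then strike [2,5], then accord [4,7], then strike [7,8], then accord [8,9], then treaty [10,10], then treaty [12,11], then flood [13,13] — 8 events in the same relative order in both. dp[15][13] = 8 confirms this is the maximum.

8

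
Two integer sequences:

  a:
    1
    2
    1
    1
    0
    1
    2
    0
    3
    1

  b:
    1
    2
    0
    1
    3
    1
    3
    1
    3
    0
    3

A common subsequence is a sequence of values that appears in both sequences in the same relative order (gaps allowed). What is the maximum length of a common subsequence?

7

Pick 1 (a #1, b #1); then 2 (a #2, b #2); then 1 (a #3, b #4); then 1 (a #4, b #6); then 1 (a #6, b #8); then 0 (a #8, b #10); then 3 (a #9, b #11); all 7 values appear in both, in order. dp[10][11] = 7 confirms this is the maximum.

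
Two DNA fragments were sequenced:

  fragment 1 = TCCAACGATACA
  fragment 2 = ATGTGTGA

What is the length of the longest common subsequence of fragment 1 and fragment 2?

4

Pick T at fragment 1[1]=fragment 2[4], G at fragment 1[7]=fragment 2[5], T at fragment 1[9]=fragment 2[6], A at fragment 1[12]=fragment 2[8]; all 4 bases appear in both, in order, and the DP table's final entry dp[12][8] is also 4, so no common subsequence is longer.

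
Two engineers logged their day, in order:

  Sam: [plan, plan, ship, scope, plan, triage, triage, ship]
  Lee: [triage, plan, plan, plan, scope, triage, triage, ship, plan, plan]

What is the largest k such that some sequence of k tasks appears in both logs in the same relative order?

6

Taking plan [1,3], then plan [2,4], then scope [4,5], then triage [6,6], then triage [7,7], then ship [8,8] gives a common subsequence of length 6. dp[8][10] = 6 confirms this is the maximum.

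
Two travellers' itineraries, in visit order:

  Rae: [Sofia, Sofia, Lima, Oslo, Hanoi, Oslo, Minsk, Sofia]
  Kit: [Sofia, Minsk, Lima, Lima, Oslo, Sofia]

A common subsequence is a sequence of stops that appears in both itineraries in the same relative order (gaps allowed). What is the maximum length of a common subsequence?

Pick Sofia at Rae[1]=Kit[1], Lima at Rae[3]=Kit[4], Oslo at Rae[6]=Kit[5], Sofia at Rae[8]=Kit[6]; all 4 stops appear in both, in order. The LCS DP gives dp[8][6] = 4, so this is optimal.

4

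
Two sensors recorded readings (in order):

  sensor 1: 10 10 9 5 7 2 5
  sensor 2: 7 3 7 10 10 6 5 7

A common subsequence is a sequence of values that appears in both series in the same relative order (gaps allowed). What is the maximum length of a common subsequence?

Pick 10 [1,4]; then 10 [2,5]; then 5 [4,7]; then 7 [5,8]; all 4 values appear in both, in order. The LCS DP gives dp[7][8] = 4, so this is optimal.

4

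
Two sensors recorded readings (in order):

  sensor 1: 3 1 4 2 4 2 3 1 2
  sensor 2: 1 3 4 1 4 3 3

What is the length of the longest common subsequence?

One common subsequence of length 4: 3 [1,2] → 1 [2,4] → 4 [3,5] → 3 [7,7]. dp[9][7] = 4 confirms this is the maximum.

4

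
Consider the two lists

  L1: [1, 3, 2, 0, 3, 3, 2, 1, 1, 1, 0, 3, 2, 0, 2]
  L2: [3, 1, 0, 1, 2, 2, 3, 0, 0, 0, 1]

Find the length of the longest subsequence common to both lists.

5

Pick 1 [1,4]; then 3 [2,7]; then 0 [4,8]; then 0 [11,9]; then 0 [14,10]; all 5 values appear in both, in order. dp[15][11] = 5 confirms this is the maximum.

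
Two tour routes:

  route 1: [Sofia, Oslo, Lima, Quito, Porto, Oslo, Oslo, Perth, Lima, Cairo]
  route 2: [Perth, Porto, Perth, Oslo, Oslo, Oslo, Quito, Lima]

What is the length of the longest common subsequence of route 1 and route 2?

4

Pick Oslo (route 1 #2, route 2 #4); then Oslo (route 1 #6, route 2 #5); then Oslo (route 1 #7, route 2 #6); then Lima (route 1 #9, route 2 #8); all 4 stops appear in both, in order. Since dp[10][8] = 4, nothing longer is possible.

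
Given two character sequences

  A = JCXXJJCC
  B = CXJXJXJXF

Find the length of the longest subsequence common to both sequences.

Let dp[i][j] be the LCS length of the first i characters of A and the first j characters of B. dp[i][j] = dp[i-1][j-1]+1 when the i-th and j-th characters match, else max(dp[i-1][j], dp[i][j-1]).
    ·  C  X  J  X  J  X  J  X  F
 ·  0  0  0  0  0  0  0  0  0  0
 J  0  0  0  1  1  1  1  1  1  1
 C  0  1  1  1  1  1  1  1  1  1
 X  0  1  2  2  2  2  2  2  2  2
 X  0  1  2  2  3  3  3  3  3  3
 J  0  1  2  3  3  4  4  4  4  4
 J  0  1  2  3  3  4  4  5  5  5
 C  0  1  2  3  3  4  4  5  5  5
 C  0  1  2  3  3  4  4  5  5  5
dp[8][9] = 5. One LCS (by backtracking along matches): CXXJJ.

5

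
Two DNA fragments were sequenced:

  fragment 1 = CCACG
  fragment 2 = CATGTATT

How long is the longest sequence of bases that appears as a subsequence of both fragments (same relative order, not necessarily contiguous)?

3

Let dp[i][j] be the LCS length of the first i bases of fragment 1 and the first j bases of fragment 2. dp[i][j] = dp[i-1][j-1]+1 when the i-th and j-th bases match, else max(dp[i-1][j], dp[i][j-1]).
    ·  C  A  T  G  T  A  T  T
 ·  0  0  0  0  0  0  0  0  0
 C  0  1  1  1  1  1  1  1  1
 C  0  1  1  1  1  1  1  1  1
 A  0  1  2  2  2  2  2  2  2
 C  0  1  2  2  2  2  2  2  2
 G  0  1  2  2  3  3  3  3  3
dp[5][8] = 3. One LCS (by backtracking along matches): CAG.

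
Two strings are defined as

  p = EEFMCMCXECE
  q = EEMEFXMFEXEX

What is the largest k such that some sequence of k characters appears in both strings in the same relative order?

6

Match E at p[1]=q[2], then E at p[2]=q[4], then F at p[3]=q[5], then M at p[4]=q[7], then X at p[8]=q[10], then E at p[9]=q[11] — 6 characters in the same relative order in both. dp[11][12] = 6 confirms this is the maximum.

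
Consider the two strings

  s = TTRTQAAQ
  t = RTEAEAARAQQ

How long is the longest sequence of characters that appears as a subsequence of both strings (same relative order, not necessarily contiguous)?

5

Let dp[i][j] be the LCS length of the first i characters of s and the first j characters of t. dp[i][j] = dp[i-1][j-1]+1 when the i-th and j-th characters match, else max(dp[i-1][j], dp[i][j-1]).
    ·  R  T  E  A  E  A  A  R  A  Q  Q
 ·  0  0  0  0  0  0  0  0  0  0  0  0
 T  0  0  1  1  1  1  1  1  1  1  1  1
 T  0  0  1  1  1  1  1  1  1  1  1  1
 R  0  1  1  1  1  1  1  1  2  2  2  2
 T  0  1  2  2  2  2  2  2  2  2  2  2
 Q  0  1  2  2  2  2  2  2  2  2  3  3
 A  0  1  2  2  3  3  3  3  3  3  3  3
 A  0  1  2  2  3  3  4  4  4  4  4  4
 Q  0  1  2  2  3  3  4  4  4  4  5  5
dp[8][11] = 5. One LCS (by backtracking along matches): RTAAQ.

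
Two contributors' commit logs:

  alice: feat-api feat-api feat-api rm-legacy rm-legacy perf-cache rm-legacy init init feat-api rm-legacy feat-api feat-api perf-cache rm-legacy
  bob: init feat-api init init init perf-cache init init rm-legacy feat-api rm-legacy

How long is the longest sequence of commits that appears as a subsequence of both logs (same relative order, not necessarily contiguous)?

7

Taking feat-api (alice #1, bob #2) → perf-cache (alice #6, bob #6) → init (alice #8, bob #7) → init (alice #9, bob #8) → rm-legacy (alice #11, bob #9) → feat-api (alice #13, bob #10) → rm-legacy (alice #15, bob #11) gives a common subsequence of length 7. The LCS DP gives dp[15][11] = 7, so this is optimal.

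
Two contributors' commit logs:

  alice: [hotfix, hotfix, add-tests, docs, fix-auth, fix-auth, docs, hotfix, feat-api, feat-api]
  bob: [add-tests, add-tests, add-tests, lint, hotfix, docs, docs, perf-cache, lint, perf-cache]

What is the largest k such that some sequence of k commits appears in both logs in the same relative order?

3

One common subsequence of length 3: hotfix (alice #2, bob #5), then docs (alice #4, bob #6), then docs (alice #7, bob #7). Since dp[10][10] = 3, nothing longer is possible.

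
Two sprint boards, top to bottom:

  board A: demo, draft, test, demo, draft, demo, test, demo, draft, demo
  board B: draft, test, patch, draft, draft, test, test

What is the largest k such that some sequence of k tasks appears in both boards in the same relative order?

Taking draft (board A #2, board B #1); then test (board A #3, board B #2); then draft (board A #5, board B #5); then test (board A #7, board B #7) gives a common subsequence of length 4. dp[10][7] = 4 confirms this is the maximum.

4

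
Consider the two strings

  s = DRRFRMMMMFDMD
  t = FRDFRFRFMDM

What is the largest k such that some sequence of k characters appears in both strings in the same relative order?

Pick D (s #1, t #3), R (s #2, t #5), R (s #3, t #7), F (s #4, t #8), M (s #9, t #9), D (s #11, t #10), M (s #12, t #11); all 7 characters appear in both, in order. The LCS DP gives dp[13][11] = 7, so this is optimal.

7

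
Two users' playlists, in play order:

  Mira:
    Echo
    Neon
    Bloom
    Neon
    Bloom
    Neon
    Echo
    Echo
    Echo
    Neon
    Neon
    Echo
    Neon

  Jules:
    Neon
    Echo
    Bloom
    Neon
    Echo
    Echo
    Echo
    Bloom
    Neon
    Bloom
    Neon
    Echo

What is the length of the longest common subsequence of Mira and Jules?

9

One common subsequence of length 9: Echo at Mira[1]=Jules[2] → Bloom at Mira[5]=Jules[3] → Neon at Mira[6]=Jules[4] → Echo at Mira[7]=Jules[5] → Echo at Mira[8]=Jules[6] → Echo at Mira[9]=Jules[7] → Neon at Mira[10]=Jules[9] → Neon at Mira[11]=Jules[11] → Echo at Mira[12]=Jules[12], and the DP table's final entry dp[13][12] is also 9, so no common subsequence is longer.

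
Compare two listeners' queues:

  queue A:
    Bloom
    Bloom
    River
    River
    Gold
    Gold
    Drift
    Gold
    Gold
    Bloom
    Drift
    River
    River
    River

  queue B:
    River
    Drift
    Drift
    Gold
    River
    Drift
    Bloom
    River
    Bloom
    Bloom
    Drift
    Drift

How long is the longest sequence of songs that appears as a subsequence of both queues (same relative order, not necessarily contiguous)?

5

Taking River (queue A #3, queue B #1); then River (queue A #4, queue B #5); then Drift (queue A #7, queue B #6); then Bloom (queue A #10, queue B #10); then Drift (queue A #11, queue B #12) gives a common subsequence of length 5, and the DP table's final entry dp[14][12] is also 5, so no common subsequence is longer.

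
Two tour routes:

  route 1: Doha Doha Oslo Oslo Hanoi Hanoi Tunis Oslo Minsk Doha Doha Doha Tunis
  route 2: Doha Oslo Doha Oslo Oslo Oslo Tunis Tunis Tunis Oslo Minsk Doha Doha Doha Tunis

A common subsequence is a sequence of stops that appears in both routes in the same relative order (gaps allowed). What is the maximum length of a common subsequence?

11

Taking Doha at route 1[1]=route 2[1] → Doha at route 1[2]=route 2[3] → Oslo at route 1[3]=route 2[5] → Oslo at route 1[4]=route 2[6] → Tunis at route 1[7]=route 2[9] → Oslo at route 1[8]=route 2[10] → Minsk at route 1[9]=route 2[11] → Doha at route 1[10]=route 2[12] → Doha at route 1[11]=route 2[13] → Doha at route 1[12]=route 2[14] → Tunis at route 1[13]=route 2[15] gives a common subsequence of length 11, and the DP table's final entry dp[13][15] is also 11, so no common subsequence is longer.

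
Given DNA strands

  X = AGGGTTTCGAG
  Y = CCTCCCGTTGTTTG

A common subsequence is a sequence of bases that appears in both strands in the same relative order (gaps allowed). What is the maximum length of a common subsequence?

Taking G [2,7], then G [4,10], then T [5,11], then T [6,12], then T [7,13], then G [11,14] gives a common subsequence of length 6. Since dp[11][14] = 6, nothing longer is possible.

6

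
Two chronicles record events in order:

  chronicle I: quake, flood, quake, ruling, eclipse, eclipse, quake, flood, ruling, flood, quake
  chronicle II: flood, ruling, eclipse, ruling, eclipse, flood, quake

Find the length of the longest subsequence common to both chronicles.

6

Taking flood [2,1]; then ruling [4,2]; then eclipse [5,3]; then eclipse [6,5]; then flood [10,6]; then quake [11,7] gives a common subsequence of length 6. Since dp[11][7] = 6, nothing longer is possible.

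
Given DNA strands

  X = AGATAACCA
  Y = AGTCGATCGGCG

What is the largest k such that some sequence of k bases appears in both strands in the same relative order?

Let dp[i][j] be the LCS length of the first i bases of X and the first j bases of Y. dp[i][j] = dp[i-1][j-1]+1 when the i-th and j-th bases match, else max(dp[i-1][j], dp[i][j-1]).
    ·  A  G  T  C  G  A  T  C  G  G  C  G
 ·  0  0  0  0  0  0  0  0  0  0  0  0  0
 A  0  1  1  1  1  1  1  1  1  1  1  1  1
 G  0  1  2  2  2  2  2  2  2  2  2  2  2
 A  0  1  2  2  2  2  3  3  3  3  3  3  3
 T  0  1  2  3  3  3  3  4  4  4  4  4  4
 A  0  1  2  3  3  3  4  4  4  4  4  4  4
 A  0  1  2  3  3  3  4  4  4  4  4  4  4
 C  0  1  2  3  4  4  4  4  5  5  5  5  5
 C  0  1  2  3  4  4  4  4  5  5  5  6  6
 A  0  1  2  3  4  4  5  5  5  5  5  6  6
dp[9][12] = 6. One LCS (by backtracking along matches): AGATCC.

6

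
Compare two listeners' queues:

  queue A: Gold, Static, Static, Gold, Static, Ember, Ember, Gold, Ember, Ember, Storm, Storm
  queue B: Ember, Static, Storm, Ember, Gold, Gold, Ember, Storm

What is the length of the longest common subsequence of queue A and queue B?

Pick Static [2,2], Gold [4,5], Gold [8,6], Ember [10,7], Storm [12,8]; all 5 songs appear in both, in order. The LCS DP gives dp[12][8] = 5, so this is optimal.

5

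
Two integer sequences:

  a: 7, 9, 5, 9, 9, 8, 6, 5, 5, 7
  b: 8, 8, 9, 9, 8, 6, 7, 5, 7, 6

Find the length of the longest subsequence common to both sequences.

Let dp[i][j] be the LCS length of the first i values of a and the first j values of b. dp[i][j] = dp[i-1][j-1]+1 when the i-th and j-th values match, else max(dp[i-1][j], dp[i][j-1]).
    ·  8  8  9  9  8  6  7  5  7  6
 ·  0  0  0  0  0  0  0  0  0  0  0
 7  0  0  0  0  0  0  0  1  1  1  1
 9  0  0  0  1  1  1  1  1  1  1  1
 5  0  0  0  1  1  1  1  1  2  2  2
 9  0  0  0  1  2  2  2  2  2  2  2
 9  0  0  0  1  2  2  2  2  2  2  2
 8  0  1  1  1  2  3  3  3  3  3  3
 6  0  1  1  1  2  3  4  4  4  4  4
 5  0  1  1  1  2  3  4  4  5  5  5
 5  0  1  1  1  2  3  4  4  5  5  5
 7  0  1  1  1  2  3  4  5  5  6  6
dp[10][10] = 6. One LCS (by backtracking along matches): 9, 9, 8, 6, 5, 7.

6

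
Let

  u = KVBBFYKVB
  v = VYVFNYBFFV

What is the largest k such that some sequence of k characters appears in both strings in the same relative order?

4

Match V (u #2, v #3) → B (u #3, v #7) → F (u #5, v #9) → V (u #8, v #10) — 4 characters in the same relative order in both. dp[9][10] = 4 confirms this is the maximum.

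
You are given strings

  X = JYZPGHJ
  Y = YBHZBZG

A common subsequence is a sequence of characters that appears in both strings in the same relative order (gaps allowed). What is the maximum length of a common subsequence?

One common subsequence of length 3: Y [2,1], Z [3,6], G [5,7]. Since dp[7][7] = 3, nothing longer is possible.

3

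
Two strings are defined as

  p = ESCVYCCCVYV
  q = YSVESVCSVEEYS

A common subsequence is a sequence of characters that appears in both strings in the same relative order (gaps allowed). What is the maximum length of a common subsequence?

6

Let dp[i][j] be the LCS length of the first i characters of p and the first j characters of q. dp[i][j] = dp[i-1][j-1]+1 when the i-th and j-th characters match, else max(dp[i-1][j], dp[i][j-1]).
    ·  Y  S  V  E  S  V  C  S  V  E  E  Y  S
 ·  0  0  0  0  0  0  0  0  0  0  0  0  0  0
 E  0  0  0  0  1  1  1  1  1  1  1  1  1  1
 S  0  0  1  1  1  2  2  2  2  2  2  2  2  2
 C  0  0  1  1  1  2  2  3  3  3  3  3  3  3
 V  0  0  1  2  2  2  3  3  3  4  4  4  4  4
 Y  0  1  1  2  2  2  3  3  3  4  4  4  5  5
 C  0  1  1  2  2  2  3  4  4  4  4  4  5  5
 C  0  1  1  2  2  2  3  4  4  4  4  4  5  5
 C  0  1  1  2  2  2  3  4  4  4  4  4  5  5
 V  0  1  1  2  2  2  3  4  4  5  5  5  5  5
 Y  0  1  1  2  2  2  3  4  4  5  5  5  6  6
 V  0  1  1  2  2  2  3  4  4  5  5  5  6  6
dp[11][13] = 6. One LCS (by backtracking along matches): ESVCVY.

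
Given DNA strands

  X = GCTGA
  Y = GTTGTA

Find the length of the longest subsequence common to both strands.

Match G [1,1]; then T [3,3]; then G [4,4]; then A [5,6] — 4 bases in the same relative order in both. Since dp[5][6] = 4, nothing longer is possible.

4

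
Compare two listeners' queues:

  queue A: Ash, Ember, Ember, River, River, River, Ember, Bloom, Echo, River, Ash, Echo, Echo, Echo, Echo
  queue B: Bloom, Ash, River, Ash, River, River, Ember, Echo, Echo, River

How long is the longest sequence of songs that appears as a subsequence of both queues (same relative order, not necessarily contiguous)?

Match Ash at queue A[1]=queue B[2], River at queue A[4]=queue B[3], River at queue A[5]=queue B[5], River at queue A[6]=queue B[6], Ember at queue A[7]=queue B[7], Echo at queue A[9]=queue B[9], River at queue A[10]=queue B[10] — 7 songs in the same relative order in both, and the DP table's final entry dp[15][10] is also 7, so no common subsequence is longer.

7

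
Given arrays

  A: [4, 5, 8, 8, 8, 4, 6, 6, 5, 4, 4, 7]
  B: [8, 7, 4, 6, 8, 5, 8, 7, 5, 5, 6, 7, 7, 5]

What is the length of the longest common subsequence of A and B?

Taking 4 at A[1]=B[3], 5 at A[2]=B[6], 8 at A[3]=B[7], 6 at A[7]=B[11], 5 at A[9]=B[14] gives a common subsequence of length 5. The LCS DP gives dp[12][14] = 5, so this is optimal.

5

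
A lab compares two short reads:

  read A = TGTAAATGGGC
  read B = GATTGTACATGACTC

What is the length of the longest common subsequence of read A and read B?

8

Pick T at read A[1]=read B[4] → G at read A[2]=read B[5] → T at read A[3]=read B[6] → A at read A[4]=read B[7] → A at read A[5]=read B[9] → A at read A[6]=read B[12] → T at read A[7]=read B[14] → C at read A[11]=read B[15]; all 8 bases appear in both, in order. dp[11][15] = 8 confirms this is the maximum.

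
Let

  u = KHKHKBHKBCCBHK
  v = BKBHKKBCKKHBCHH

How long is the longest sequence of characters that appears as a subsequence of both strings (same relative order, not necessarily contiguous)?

Pick K (u #1, v #2), then H (u #2, v #4), then K (u #3, v #5), then K (u #5, v #6), then B (u #6, v #7), then H (u #7, v #11), then B (u #9, v #12), then C (u #10, v #13), then H (u #13, v #15); all 9 characters appear in both, in order, and the DP table's final entry dp[14][15] is also 9, so no common subsequence is longer.

9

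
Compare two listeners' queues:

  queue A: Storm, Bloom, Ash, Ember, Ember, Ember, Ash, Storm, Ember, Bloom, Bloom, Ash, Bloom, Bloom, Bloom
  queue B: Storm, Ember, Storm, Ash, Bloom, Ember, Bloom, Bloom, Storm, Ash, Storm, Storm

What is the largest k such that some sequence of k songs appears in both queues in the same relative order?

7

One common subsequence of length 7: Storm at queue A[1]=queue B[1], then Ember at queue A[4]=queue B[2], then Ash at queue A[7]=queue B[4], then Ember at queue A[9]=queue B[6], then Bloom at queue A[10]=queue B[7], then Bloom at queue A[11]=queue B[8], then Ash at queue A[12]=queue B[10]. dp[15][12] = 7 confirms this is the maximum.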